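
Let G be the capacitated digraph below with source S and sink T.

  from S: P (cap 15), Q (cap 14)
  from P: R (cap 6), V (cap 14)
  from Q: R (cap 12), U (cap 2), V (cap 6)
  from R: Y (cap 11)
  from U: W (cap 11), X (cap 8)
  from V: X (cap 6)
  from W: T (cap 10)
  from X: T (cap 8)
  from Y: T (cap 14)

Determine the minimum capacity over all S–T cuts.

19

Augment S→P→R→Y→T: bottleneck 6, flow now 6.
Augment S→P→V→X→T: bottleneck 6, flow now 12.
Augment S→Q→R→Y→T: bottleneck 5, flow now 17.
Augment S→Q→U→W→T: bottleneck 2, flow now 19.
No augmenting path remains; maximum flow = 19.
By max-flow min-cut, the minimum cut capacity equals the max flow.
In the residual graph, reachable from S: {S, P, Q, R, V}.
Min-cut edges: Q→U (2), R→Y (11), V→X (6); capacity 2 + 11 + 6 = 19.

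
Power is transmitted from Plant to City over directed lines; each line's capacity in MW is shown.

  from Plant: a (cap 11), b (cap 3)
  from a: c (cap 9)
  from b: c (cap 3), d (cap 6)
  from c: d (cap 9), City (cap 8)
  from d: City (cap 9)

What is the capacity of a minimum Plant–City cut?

12

Augment Plant→a→c→City: bottleneck 8, flow now 8.
Augment Plant→b→d→City: bottleneck 3, flow now 11.
Augment Plant→a→c→d→City: bottleneck 1, flow now 12.
No augmenting path remains; maximum flow = 12.
By max-flow min-cut, the minimum cut capacity equals the max flow.
In the residual graph, reachable from Plant: {Plant, a}.
Min-cut edges: Plant→b (3), a→c (9); capacity 3 + 9 = 12.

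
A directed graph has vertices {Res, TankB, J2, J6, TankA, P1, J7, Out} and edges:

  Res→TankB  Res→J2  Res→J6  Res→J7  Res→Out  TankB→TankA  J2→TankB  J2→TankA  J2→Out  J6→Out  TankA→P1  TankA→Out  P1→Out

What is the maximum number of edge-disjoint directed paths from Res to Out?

4

Assign every edge capacity 1; by Menger, the answer equals the max flow.
Path Res→Out (+1); total 1.
Path Res→J2→Out (+1); total 2.
Path Res→J6→Out (+1); total 3.
Path Res→TankB→TankA→Out (+1); total 4.
No residual Res→Out path; max flow = 4.
Certifying cut of size 4: {Res→J2, Res→J6, Res→Out, Res→TankB}.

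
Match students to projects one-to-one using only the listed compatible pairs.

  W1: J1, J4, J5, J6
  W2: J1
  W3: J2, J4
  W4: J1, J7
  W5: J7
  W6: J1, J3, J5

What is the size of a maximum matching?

5

Unit-capacity flow: source→left, listed edges, right→sink; max matching = max flow.
Augmenting path W1→J1 (+1); matched 1.
Augmenting path W3→J2 (+1); matched 2.
Augmenting path W4→J7 (+1); matched 3.
Augmenting path W6→J3 (+1); matched 4.
Augmenting path W2→J1→W1→J4 (+1); matched 5.
No augmenting path remains; maximum matching = 5.
König certificate: {W1, W3, W6, J1, J7} is a vertex cover of size 5 (every listed pair touches it), so no matching can be larger.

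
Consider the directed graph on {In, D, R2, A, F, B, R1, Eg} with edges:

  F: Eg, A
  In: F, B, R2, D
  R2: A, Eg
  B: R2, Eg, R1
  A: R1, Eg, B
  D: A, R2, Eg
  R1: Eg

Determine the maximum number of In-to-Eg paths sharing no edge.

Assign every edge capacity 1; by Menger, the answer equals the max flow.
Path In→D→Eg (+1); total 1.
Path In→R2→Eg (+1); total 2.
Path In→F→Eg (+1); total 3.
Path In→B→Eg (+1); total 4.
No residual In→Eg path; max flow = 4.
Certifying cut of size 4: {In→B, In→D, In→F, In→R2}.

4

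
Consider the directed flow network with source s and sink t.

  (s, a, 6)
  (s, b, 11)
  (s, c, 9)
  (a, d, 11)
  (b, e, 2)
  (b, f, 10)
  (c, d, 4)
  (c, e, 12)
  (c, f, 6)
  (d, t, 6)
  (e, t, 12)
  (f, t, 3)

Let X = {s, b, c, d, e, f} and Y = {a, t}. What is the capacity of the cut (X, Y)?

Edges leaving {s, b, c, d, e, f}: s→a (6), d→t (6), e→t (12), f→t (3).
Cut capacity = 6 + 6 + 12 + 3 = 27.

27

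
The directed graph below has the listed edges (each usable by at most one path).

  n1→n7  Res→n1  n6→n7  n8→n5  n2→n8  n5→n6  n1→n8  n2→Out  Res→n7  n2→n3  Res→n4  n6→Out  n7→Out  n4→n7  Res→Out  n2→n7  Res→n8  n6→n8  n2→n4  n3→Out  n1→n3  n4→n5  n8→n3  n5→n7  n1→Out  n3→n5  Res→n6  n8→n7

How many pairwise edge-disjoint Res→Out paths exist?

5

Assign every edge capacity 1; by Menger, the answer equals the max flow.
Path Res→Out (+1); total 1.
Path Res→n1→Out (+1); total 2.
Path Res→n6→Out (+1); total 3.
Path Res→n7→Out (+1); total 4.
Path Res→n8→n3→Out (+1); total 5.
No residual Res→Out path; max flow = 5.
Certifying cut of size 5: {Res→Out, Res→n1, n6→Out, n7→Out, n8→n3}.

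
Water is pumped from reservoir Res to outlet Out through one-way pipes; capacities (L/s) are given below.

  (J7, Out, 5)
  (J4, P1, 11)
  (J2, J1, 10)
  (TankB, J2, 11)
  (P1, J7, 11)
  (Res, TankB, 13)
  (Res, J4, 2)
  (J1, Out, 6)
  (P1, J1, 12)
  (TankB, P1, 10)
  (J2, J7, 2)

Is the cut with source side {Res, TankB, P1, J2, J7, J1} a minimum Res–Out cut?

Given cut capacity: 2 + 5 + 6 = 13.
Augment Res→J4→P1→J7→Out: bottleneck 2, flow now 2.
Augment Res→TankB→P1→J7→Out: bottleneck 3, flow now 5.
Augment Res→TankB→P1→J1→Out: bottleneck 6, flow now 11.
No augmenting path remains; maximum flow = 11.
In the residual graph, reachable from Res: {Res, J4, TankB, P1, J2, J7, J1}.
Min-cut edges: J7→Out (5), J1→Out (6); capacity 5 + 6 = 11.
Cut capacity 13 exceeds the max flow 11, so it is not minimum.

No — its capacity is 13, but the minimum cut has capacity 11.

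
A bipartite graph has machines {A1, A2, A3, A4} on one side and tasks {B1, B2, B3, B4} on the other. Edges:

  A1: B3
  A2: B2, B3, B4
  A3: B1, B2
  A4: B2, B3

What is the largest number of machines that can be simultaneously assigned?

4

Unit-capacity flow: source→left, listed edges, right→sink; max matching = max flow.
Augmenting path A1→B3 (+1); matched 1.
Augmenting path A2→B2 (+1); matched 2.
Augmenting path A3→B1 (+1); matched 3.
Augmenting path A4→B2→A2→B4 (+1); matched 4.
No augmenting path remains; maximum matching = 4.
König certificate: {A1, A2, A3, A4} is a vertex cover of size 4 (every listed pair touches it), so no matching can be larger.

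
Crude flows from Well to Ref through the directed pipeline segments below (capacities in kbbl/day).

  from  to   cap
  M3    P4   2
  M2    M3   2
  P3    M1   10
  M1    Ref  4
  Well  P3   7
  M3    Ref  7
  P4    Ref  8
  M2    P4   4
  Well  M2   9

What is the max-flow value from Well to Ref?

Augment Well→M2→P4→Ref: bottleneck 4, flow now 4.
Augment Well→M2→M3→Ref: bottleneck 2, flow now 6.
Augment Well→P3→M1→Ref: bottleneck 4, flow now 10.
No augmenting path remains; maximum flow = 10.
In the residual graph, reachable from Well: {Well, M2, P3, M1}.
Min-cut edges: M2→P4 (4), M2→M3 (2), M1→Ref (4); capacity 4 + 2 + 4 = 10.
This cut is saturated, so no flow can exceed 10.

10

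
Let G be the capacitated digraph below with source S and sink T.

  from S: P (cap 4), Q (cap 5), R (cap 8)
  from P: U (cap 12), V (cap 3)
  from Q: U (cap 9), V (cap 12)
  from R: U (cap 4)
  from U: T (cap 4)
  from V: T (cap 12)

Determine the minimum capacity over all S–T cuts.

12

Augment S→P→U→T: bottleneck 4, flow now 4.
Augment S→Q→V→T: bottleneck 5, flow now 9.
Augment S→R→U→P→V→T: bottleneck 3, flow now 12. (uses reverse residual edge)
No augmenting path remains; maximum flow = 12.
By max-flow min-cut, the minimum cut capacity equals the max flow.
In the residual graph, reachable from S: {S, P, R, U}.
Min-cut edges: S→Q (5), P→V (3), U→T (4); capacity 5 + 3 + 4 = 12.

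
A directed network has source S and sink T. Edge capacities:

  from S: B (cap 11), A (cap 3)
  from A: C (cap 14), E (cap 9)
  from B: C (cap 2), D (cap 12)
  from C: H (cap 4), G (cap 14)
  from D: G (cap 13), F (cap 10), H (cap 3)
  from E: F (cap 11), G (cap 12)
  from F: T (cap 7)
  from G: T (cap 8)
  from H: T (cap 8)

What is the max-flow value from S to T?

14

Augment S→A→C→G→T: bottleneck 3, flow now 3.
Augment S→B→C→G→T: bottleneck 2, flow now 5.
Augment S→B→D→F→T: bottleneck 7, flow now 12.
Augment S→B→D→G→T: bottleneck 2, flow now 14.
No augmenting path remains; maximum flow = 14.
In the residual graph, reachable from S: {S}.
Min-cut edges: S→A (3), S→B (11); capacity 3 + 11 = 14.
This cut is saturated, so no flow can exceed 14.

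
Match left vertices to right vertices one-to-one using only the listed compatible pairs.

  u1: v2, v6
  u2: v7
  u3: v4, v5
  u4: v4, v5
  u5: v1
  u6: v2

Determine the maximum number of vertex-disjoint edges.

Unit-capacity flow: source→left, listed edges, right→sink; max matching = max flow.
Augmenting path u1→v2 (+1); matched 1.
Augmenting path u2→v7 (+1); matched 2.
Augmenting path u3→v4 (+1); matched 3.
Augmenting path u4→v5 (+1); matched 4.
Augmenting path u5→v1 (+1); matched 5.
Augmenting path u6→v2→u1→v6 (+1); matched 6.
No augmenting path remains; maximum matching = 6.
König certificate: {u1, u2, u3, u4, u5, u6} is a vertex cover of size 6 (every listed pair touches it), so no matching can be larger.

6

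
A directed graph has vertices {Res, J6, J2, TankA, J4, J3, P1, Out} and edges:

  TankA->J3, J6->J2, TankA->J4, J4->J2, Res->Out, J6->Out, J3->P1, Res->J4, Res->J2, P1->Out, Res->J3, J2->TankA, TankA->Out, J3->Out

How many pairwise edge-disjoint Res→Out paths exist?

3

Assign every edge capacity 1; by Menger, the answer equals the max flow.
Path Res→Out (+1); total 1.
Path Res→J3→Out (+1); total 2.
Path Res→J2→TankA→Out (+1); total 3.
No residual Res→Out path; max flow = 3.
Certifying cut of size 3: {J2→TankA, Res→J3, Res→Out}.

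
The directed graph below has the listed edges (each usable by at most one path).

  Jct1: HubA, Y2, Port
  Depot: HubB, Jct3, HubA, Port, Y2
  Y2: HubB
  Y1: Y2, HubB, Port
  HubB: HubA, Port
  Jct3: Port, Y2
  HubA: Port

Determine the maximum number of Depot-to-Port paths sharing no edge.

4

Assign every edge capacity 1; by Menger, the answer equals the max flow.
Path Depot→Port (+1); total 1.
Path Depot→HubB→Port (+1); total 2.
Path Depot→HubA→Port (+1); total 3.
Path Depot→Jct3→Port (+1); total 4.
No residual Depot→Port path; max flow = 4.
Certifying cut of size 4: {Depot→Jct3, Depot→Port, HubA→Port, HubB→Port}.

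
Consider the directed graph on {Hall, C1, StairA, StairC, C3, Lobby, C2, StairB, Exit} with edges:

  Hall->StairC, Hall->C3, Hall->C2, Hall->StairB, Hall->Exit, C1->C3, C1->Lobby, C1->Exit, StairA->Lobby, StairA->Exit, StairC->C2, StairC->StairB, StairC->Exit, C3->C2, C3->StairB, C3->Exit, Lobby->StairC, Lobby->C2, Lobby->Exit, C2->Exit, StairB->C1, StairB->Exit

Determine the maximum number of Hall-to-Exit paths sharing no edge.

5

Assign every edge capacity 1; by Menger, the answer equals the max flow.
Path Hall→Exit (+1); total 1.
Path Hall→StairC→Exit (+1); total 2.
Path Hall→C3→Exit (+1); total 3.
Path Hall→C2→Exit (+1); total 4.
Path Hall→StairB→Exit (+1); total 5.
No residual Hall→Exit path; max flow = 5.
Certifying cut of size 5: {Hall→C2, Hall→C3, Hall→Exit, Hall→StairB, Hall→StairC}.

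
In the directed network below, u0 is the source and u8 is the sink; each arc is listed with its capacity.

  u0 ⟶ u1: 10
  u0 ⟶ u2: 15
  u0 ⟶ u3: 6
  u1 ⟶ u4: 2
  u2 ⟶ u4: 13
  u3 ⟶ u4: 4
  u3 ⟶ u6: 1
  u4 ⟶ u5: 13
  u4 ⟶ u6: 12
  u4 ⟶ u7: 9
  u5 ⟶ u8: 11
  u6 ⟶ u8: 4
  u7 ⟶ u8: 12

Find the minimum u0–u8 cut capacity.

20

Augment u0→u3→u6→u8: bottleneck 1, flow now 1.
Augment u0→u1→u4→u5→u8: bottleneck 2, flow now 3.
Augment u0→u2→u4→u5→u8: bottleneck 9, flow now 12.
Augment u0→u2→u4→u6→u8: bottleneck 3, flow now 15.
Augment u0→u2→u4→u7→u8: bottleneck 1, flow now 16.
Augment u0→u3→u4→u7→u8: bottleneck 4, flow now 20.
No augmenting path remains; maximum flow = 20.
By max-flow min-cut, the minimum cut capacity equals the max flow.
In the residual graph, reachable from u0: {u0, u1, u2, u3}.
Min-cut edges: u1→u4 (2), u2→u4 (13), u3→u4 (4), u3→u6 (1); capacity 2 + 13 + 4 + 1 = 20.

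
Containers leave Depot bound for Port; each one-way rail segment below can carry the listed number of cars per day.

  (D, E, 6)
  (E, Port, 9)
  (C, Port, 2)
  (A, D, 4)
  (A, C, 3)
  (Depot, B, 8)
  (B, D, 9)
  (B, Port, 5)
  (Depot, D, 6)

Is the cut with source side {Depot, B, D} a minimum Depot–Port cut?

Yes — it is a minimum cut (capacity 11).

Given cut capacity: 5 + 6 = 11.
Augment Depot→B→Port: bottleneck 5, flow now 5.
Augment Depot→D→E→Port: bottleneck 6, flow now 11.
No augmenting path remains; maximum flow = 11.
Cut capacity 11 equals the max flow, so it is a minimum cut.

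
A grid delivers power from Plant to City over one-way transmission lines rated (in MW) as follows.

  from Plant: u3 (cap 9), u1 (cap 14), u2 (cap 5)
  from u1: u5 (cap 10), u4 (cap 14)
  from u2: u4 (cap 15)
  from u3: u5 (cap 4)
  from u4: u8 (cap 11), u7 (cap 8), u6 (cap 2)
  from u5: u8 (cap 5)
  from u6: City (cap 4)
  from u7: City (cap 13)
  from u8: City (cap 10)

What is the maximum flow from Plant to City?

Augment Plant→u1→u4→u6→City: bottleneck 2, flow now 2.
Augment Plant→u1→u4→u7→City: bottleneck 8, flow now 10.
Augment Plant→u1→u4→u8→City: bottleneck 4, flow now 14.
Augment Plant→u2→u4→u8→City: bottleneck 5, flow now 19.
Augment Plant→u3→u5→u8→City: bottleneck 1, flow now 20.
No augmenting path remains; maximum flow = 20.
In the residual graph, reachable from Plant: {Plant, u1, u2, u3, u4, u5, u8}.
Min-cut edges: u4→u6 (2), u4→u7 (8), u8→City (10); capacity 2 + 8 + 10 = 20.
This cut is saturated, so no flow can exceed 20.

20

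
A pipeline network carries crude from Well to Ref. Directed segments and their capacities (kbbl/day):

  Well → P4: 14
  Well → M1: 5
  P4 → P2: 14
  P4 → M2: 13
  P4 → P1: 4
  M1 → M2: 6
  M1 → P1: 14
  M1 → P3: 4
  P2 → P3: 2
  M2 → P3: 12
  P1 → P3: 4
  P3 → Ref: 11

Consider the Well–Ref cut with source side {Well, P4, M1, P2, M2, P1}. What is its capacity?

22

Edges leaving {Well, P4, M1, P2, M2, P1}: M1→P3 (4), P2→P3 (2), M2→P3 (12), P1→P3 (4).
Cut capacity = 4 + 2 + 12 + 4 = 22.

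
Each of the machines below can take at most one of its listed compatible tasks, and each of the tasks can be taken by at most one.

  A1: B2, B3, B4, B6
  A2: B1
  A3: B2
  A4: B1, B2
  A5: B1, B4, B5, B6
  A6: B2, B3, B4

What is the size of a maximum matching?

Unit-capacity flow: source→left, listed edges, right→sink; max matching = max flow.
Augmenting path A1→B2 (+1); matched 1.
Augmenting path A2→B1 (+1); matched 2.
Augmenting path A5→B4 (+1); matched 3.
Augmenting path A6→B3 (+1); matched 4.
Augmenting path A3→B2→A1→B6 (+1); matched 5.
No augmenting path remains; maximum matching = 5.
König certificate: {A1, A5, A6, B1, B2} is a vertex cover of size 5 (every listed pair touches it), so no matching can be larger.

5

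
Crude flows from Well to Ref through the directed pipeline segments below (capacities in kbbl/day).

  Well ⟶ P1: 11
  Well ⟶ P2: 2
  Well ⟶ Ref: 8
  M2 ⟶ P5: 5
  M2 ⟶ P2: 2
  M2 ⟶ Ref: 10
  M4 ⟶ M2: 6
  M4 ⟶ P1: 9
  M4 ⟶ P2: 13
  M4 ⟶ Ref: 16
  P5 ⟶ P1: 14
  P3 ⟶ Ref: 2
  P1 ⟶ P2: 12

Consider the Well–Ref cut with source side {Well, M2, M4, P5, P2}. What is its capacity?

Edges leaving {Well, M2, M4, P5, P2}: Well→P1 (11), Well→Ref (8), M2→Ref (10), M4→P1 (9), M4→Ref (16), P5→P1 (14).
Cut capacity = 11 + 8 + 10 + 9 + 16 + 14 = 68.

68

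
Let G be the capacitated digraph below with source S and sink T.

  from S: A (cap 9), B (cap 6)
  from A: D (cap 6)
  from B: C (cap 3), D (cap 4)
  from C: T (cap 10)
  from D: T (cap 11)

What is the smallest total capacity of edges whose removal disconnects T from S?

Augment S→A→D→T: bottleneck 6, flow now 6.
Augment S→B→C→T: bottleneck 3, flow now 9.
Augment S→B→D→T: bottleneck 3, flow now 12.
No augmenting path remains; maximum flow = 12.
By max-flow min-cut, the minimum cut capacity equals the max flow.
In the residual graph, reachable from S: {S, A}.
Min-cut edges: S→B (6), A→D (6); capacity 6 + 6 = 12.

12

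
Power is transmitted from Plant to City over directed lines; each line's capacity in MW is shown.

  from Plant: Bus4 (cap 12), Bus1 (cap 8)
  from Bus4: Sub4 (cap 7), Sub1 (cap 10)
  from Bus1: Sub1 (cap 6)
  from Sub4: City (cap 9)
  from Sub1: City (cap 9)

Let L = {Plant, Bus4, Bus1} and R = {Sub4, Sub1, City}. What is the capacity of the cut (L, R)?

23

Edges leaving {Plant, Bus4, Bus1}: Bus4→Sub4 (7), Bus4→Sub1 (10), Bus1→Sub1 (6).
Cut capacity = 7 + 10 + 6 = 23.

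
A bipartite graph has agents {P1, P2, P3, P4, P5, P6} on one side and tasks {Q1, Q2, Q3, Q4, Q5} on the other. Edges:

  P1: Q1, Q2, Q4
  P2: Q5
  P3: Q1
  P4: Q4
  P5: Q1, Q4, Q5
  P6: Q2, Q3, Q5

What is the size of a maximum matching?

5

Unit-capacity flow: source→left, listed edges, right→sink; max matching = max flow.
Augmenting path P1→Q1 (+1); matched 1.
Augmenting path P2→Q5 (+1); matched 2.
Augmenting path P4→Q4 (+1); matched 3.
Augmenting path P6→Q2 (+1); matched 4.
Augmenting path P3→Q1→P1→Q2→P6→Q3 (+1); matched 5.
No augmenting path remains; maximum matching = 5.
König certificate: {P1, P6, Q1, Q4, Q5} is a vertex cover of size 5 (every listed pair touches it), so no matching can be larger.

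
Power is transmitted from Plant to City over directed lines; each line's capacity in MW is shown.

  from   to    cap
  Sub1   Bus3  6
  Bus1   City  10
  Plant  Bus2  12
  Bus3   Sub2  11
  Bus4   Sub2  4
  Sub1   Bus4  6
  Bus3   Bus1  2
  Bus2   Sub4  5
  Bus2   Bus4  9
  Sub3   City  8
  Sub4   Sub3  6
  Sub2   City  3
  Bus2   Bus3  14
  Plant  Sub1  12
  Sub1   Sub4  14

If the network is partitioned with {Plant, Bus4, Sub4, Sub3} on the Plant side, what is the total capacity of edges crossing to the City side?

Edges leaving {Plant, Bus4, Sub4, Sub3}: Plant→Sub1 (12), Plant→Bus2 (12), Bus4→Sub2 (4), Sub3→City (8).
Cut capacity = 12 + 12 + 4 + 8 = 36.

36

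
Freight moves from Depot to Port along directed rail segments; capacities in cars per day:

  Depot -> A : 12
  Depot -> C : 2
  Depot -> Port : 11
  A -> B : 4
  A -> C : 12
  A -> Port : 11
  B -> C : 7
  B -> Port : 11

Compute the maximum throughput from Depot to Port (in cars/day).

Augment Depot→Port: bottleneck 11, flow now 11.
Augment Depot→A→Port: bottleneck 11, flow now 22.
Augment Depot→A→B→Port: bottleneck 1, flow now 23.
No augmenting path remains; maximum flow = 23.
In the residual graph, reachable from Depot: {Depot, C}.
Min-cut edges: Depot→A (12), Depot→Port (11); capacity 12 + 11 = 23.
This cut is saturated, so no flow can exceed 23.

23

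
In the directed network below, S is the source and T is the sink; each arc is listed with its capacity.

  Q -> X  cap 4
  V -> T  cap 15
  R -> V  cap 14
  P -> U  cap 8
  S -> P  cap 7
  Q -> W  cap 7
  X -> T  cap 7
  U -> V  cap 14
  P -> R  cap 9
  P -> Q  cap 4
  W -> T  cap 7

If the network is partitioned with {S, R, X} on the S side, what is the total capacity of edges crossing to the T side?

Edges leaving {S, R, X}: S→P (7), R→V (14), X→T (7).
Cut capacity = 7 + 14 + 7 = 28.

28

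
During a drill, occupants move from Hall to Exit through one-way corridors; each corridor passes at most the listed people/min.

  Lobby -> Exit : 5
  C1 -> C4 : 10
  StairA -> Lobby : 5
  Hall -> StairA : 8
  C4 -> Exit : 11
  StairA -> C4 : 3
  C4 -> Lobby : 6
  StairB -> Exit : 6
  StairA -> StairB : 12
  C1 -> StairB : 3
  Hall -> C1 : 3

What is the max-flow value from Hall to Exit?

Augment Hall→C1→C4→Exit: bottleneck 3, flow now 3.
Augment Hall→StairA→Lobby→Exit: bottleneck 5, flow now 8.
Augment Hall→StairA→C4→Exit: bottleneck 3, flow now 11.
No augmenting path remains; maximum flow = 11.
In the residual graph, reachable from Hall: {Hall}.
Min-cut edges: Hall→C1 (3), Hall→StairA (8); capacity 3 + 8 = 11.
This cut is saturated, so no flow can exceed 11.

11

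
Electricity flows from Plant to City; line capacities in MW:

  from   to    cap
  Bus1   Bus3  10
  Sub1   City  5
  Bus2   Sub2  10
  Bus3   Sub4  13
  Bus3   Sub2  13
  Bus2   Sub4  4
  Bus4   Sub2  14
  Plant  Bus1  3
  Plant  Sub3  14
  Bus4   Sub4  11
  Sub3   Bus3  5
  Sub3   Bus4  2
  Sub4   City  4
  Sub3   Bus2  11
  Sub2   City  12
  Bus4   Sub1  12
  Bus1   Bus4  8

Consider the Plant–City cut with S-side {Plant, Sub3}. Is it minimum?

Given cut capacity: 3 + 11 + 2 + 5 = 21.
Augment Plant→Sub3→Bus2→Sub2→City: bottleneck 10, flow now 10.
Augment Plant→Sub3→Bus2→Sub4→City: bottleneck 1, flow now 11.
Augment Plant→Sub3→Bus4→Sub2→City: bottleneck 2, flow now 13.
Augment Plant→Sub3→Bus3→Sub4→City: bottleneck 1, flow now 14.
Augment Plant→Bus1→Bus4→Sub4→City: bottleneck 2, flow now 16.
Augment Plant→Bus1→Bus4→Sub1→City: bottleneck 1, flow now 17.
No augmenting path remains; maximum flow = 17.
In the residual graph, reachable from Plant: {Plant}.
Min-cut edges: Plant→Sub3 (14), Plant→Bus1 (3); capacity 14 + 3 = 17.
Cut capacity 21 exceeds the max flow 17, so it is not minimum.

No — its capacity is 21, but the minimum cut has capacity 17.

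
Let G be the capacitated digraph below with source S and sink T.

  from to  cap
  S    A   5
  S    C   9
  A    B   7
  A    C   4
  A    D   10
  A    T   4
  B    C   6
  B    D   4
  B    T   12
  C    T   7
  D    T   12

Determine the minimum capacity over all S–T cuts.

Augment S→A→T: bottleneck 4, flow now 4.
Augment S→C→T: bottleneck 7, flow now 11.
Augment S→A→B→T: bottleneck 1, flow now 12.
No augmenting path remains; maximum flow = 12.
By max-flow min-cut, the minimum cut capacity equals the max flow.
In the residual graph, reachable from S: {S, C}.
Min-cut edges: S→A (5), C→T (7); capacity 5 + 7 = 12.

12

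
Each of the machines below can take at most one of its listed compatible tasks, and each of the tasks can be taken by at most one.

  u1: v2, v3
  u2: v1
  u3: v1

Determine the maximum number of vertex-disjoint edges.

Unit-capacity flow: source→left, listed edges, right→sink; max matching = max flow.
Augmenting path u1→v2 (+1); matched 1.
Augmenting path u2→v1 (+1); matched 2.
No augmenting path remains; maximum matching = 2.
König certificate: {u1, v1} is a vertex cover of size 2 (every listed pair touches it), so no matching can be larger.

2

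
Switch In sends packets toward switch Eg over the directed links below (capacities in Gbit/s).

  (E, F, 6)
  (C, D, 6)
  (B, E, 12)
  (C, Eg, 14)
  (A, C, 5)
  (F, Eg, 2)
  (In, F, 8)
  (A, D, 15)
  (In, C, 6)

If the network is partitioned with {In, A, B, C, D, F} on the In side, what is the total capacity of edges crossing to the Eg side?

28

Edges leaving {In, A, B, C, D, F}: B→E (12), C→Eg (14), F→Eg (2).
Cut capacity = 12 + 14 + 2 = 28.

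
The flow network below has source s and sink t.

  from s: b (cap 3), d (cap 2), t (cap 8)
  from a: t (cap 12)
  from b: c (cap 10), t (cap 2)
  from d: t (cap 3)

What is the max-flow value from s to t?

Augment s→t: bottleneck 8, flow now 8.
Augment s→b→t: bottleneck 2, flow now 10.
Augment s→d→t: bottleneck 2, flow now 12.
No augmenting path remains; maximum flow = 12.
In the residual graph, reachable from s: {s, b, c}.
Min-cut edges: s→d (2), s→t (8), b→t (2); capacity 2 + 8 + 2 = 12.
This cut is saturated, so no flow can exceed 12.

12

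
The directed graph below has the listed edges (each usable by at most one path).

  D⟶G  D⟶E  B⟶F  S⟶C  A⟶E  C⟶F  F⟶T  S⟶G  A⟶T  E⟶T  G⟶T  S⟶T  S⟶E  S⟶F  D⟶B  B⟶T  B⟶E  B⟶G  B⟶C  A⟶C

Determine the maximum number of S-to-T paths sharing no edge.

4

Assign every edge capacity 1; by Menger, the answer equals the max flow.
Path S→T (+1); total 1.
Path S→E→T (+1); total 2.
Path S→F→T (+1); total 3.
Path S→G→T (+1); total 4.
No residual S→T path; max flow = 4.
Certifying cut of size 4: {F→T, S→E, S→G, S→T}.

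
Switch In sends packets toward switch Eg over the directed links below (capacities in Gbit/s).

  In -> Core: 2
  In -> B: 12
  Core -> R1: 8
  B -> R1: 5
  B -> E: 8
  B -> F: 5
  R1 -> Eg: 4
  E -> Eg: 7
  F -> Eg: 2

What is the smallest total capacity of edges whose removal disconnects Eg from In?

Augment In→Core→R1→Eg: bottleneck 2, flow now 2.
Augment In→B→R1→Eg: bottleneck 2, flow now 4.
Augment In→B→E→Eg: bottleneck 7, flow now 11.
Augment In→B→F→Eg: bottleneck 2, flow now 13.
No augmenting path remains; maximum flow = 13.
By max-flow min-cut, the minimum cut capacity equals the max flow.
In the residual graph, reachable from In: {In, Core, B, R1, E, F}.
Min-cut edges: R1→Eg (4), E→Eg (7), F→Eg (2); capacity 4 + 7 + 2 = 13.

13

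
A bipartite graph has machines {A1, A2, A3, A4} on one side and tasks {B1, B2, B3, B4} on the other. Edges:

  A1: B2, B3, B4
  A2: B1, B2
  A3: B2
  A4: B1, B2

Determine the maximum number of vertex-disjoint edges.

3

Unit-capacity flow: source→left, listed edges, right→sink; max matching = max flow.
Augmenting path A1→B2 (+1); matched 1.
Augmenting path A2→B1 (+1); matched 2.
Augmenting path A3→B2→A1→B3 (+1); matched 3.
No augmenting path remains; maximum matching = 3.
König certificate: {A1, B1, B2} is a vertex cover of size 3 (every listed pair touches it), so no matching can be larger.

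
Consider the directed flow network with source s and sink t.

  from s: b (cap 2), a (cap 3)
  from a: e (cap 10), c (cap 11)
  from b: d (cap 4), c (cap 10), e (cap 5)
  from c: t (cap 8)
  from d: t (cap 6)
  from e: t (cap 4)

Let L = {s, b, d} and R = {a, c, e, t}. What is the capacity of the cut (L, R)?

24

Edges leaving {s, b, d}: s→a (3), b→c (10), b→e (5), d→t (6).
Cut capacity = 3 + 10 + 5 + 6 = 24.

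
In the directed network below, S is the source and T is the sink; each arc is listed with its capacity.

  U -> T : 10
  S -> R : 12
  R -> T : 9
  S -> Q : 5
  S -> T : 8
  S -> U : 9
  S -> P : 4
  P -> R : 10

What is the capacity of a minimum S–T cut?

Augment S→T: bottleneck 8, flow now 8.
Augment S→R→T: bottleneck 9, flow now 17.
Augment S→U→T: bottleneck 9, flow now 26.
No augmenting path remains; maximum flow = 26.
By max-flow min-cut, the minimum cut capacity equals the max flow.
In the residual graph, reachable from S: {S, P, Q, R}.
Min-cut edges: S→U (9), S→T (8), R→T (9); capacity 9 + 8 + 9 = 26.

26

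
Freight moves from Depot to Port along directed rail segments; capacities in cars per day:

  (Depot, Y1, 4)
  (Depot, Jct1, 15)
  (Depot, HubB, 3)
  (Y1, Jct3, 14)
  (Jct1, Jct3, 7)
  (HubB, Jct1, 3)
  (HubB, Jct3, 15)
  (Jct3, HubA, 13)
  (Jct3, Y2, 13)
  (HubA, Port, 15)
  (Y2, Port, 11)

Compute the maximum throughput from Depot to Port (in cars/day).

14

Augment Depot→Y1→Jct3→HubA→Port: bottleneck 4, flow now 4.
Augment Depot→Jct1→Jct3→HubA→Port: bottleneck 7, flow now 11.
Augment Depot→HubB→Jct3→HubA→Port: bottleneck 2, flow now 13.
Augment Depot→HubB→Jct3→Y2→Port: bottleneck 1, flow now 14.
No augmenting path remains; maximum flow = 14.
In the residual graph, reachable from Depot: {Depot, Jct1}.
Min-cut edges: Depot→Y1 (4), Depot→HubB (3), Jct1→Jct3 (7); capacity 4 + 3 + 7 = 14.
This cut is saturated, so no flow can exceed 14.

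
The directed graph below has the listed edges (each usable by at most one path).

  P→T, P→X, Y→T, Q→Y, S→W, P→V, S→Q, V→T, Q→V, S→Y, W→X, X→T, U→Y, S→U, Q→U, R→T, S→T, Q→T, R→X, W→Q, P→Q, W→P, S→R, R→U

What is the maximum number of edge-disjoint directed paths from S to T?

Assign every edge capacity 1; by Menger, the answer equals the max flow.
Path S→T (+1); total 1.
Path S→Q→T (+1); total 2.
Path S→R→T (+1); total 3.
Path S→Y→T (+1); total 4.
Path S→W→P→T (+1); total 5.
No residual S→T path; max flow = 5.
Certifying cut of size 5: {S→Q, S→R, S→T, S→W, Y→T}.

5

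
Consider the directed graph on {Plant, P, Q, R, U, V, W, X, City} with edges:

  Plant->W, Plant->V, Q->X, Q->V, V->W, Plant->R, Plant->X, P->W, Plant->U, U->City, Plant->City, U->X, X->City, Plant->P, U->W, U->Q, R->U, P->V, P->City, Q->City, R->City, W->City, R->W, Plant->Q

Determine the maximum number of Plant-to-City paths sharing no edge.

7

Assign every edge capacity 1; by Menger, the answer equals the max flow.
Path Plant→City (+1); total 1.
Path Plant→P→City (+1); total 2.
Path Plant→Q→City (+1); total 3.
Path Plant→R→City (+1); total 4.
Path Plant→U→City (+1); total 5.
Path Plant→W→City (+1); total 6.
Path Plant→X→City (+1); total 7.
No residual Plant→City path; max flow = 7.
Certifying cut of size 7: {Plant→City, Plant→P, Plant→Q, Plant→R, Plant→U, Plant→X, W→City}.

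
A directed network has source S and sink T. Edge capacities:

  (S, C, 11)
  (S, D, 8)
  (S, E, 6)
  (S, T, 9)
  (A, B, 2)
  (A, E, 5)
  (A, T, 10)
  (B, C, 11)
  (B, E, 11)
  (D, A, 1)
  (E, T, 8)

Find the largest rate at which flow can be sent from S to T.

Augment S→T: bottleneck 9, flow now 9.
Augment S→E→T: bottleneck 6, flow now 15.
Augment S→D→A→T: bottleneck 1, flow now 16.
No augmenting path remains; maximum flow = 16.
In the residual graph, reachable from S: {S, C, D}.
Min-cut edges: S→E (6), S→T (9), D→A (1); capacity 6 + 9 + 1 = 16.
This cut is saturated, so no flow can exceed 16.

16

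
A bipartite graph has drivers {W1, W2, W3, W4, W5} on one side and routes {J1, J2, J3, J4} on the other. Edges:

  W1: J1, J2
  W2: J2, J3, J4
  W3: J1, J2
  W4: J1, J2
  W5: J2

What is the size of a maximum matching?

Unit-capacity flow: source→left, listed edges, right→sink; max matching = max flow.
Augmenting path W1→J1 (+1); matched 1.
Augmenting path W2→J2 (+1); matched 2.
Augmenting path W3→J2→W2→J3 (+1); matched 3.
No augmenting path remains; maximum matching = 3.
König certificate: {W2, J1, J2} is a vertex cover of size 3 (every listed pair touches it), so no matching can be larger.

3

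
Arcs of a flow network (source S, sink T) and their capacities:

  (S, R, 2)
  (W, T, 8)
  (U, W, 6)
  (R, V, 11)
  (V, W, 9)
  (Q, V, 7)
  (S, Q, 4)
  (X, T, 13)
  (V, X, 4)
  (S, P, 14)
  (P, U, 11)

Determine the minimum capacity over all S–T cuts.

12

Augment S→P→U→W→T: bottleneck 6, flow now 6.
Augment S→Q→V→W→T: bottleneck 2, flow now 8.
Augment S→Q→V→X→T: bottleneck 2, flow now 10.
Augment S→R→V→X→T: bottleneck 2, flow now 12.
No augmenting path remains; maximum flow = 12.
By max-flow min-cut, the minimum cut capacity equals the max flow.
In the residual graph, reachable from S: {S, P, U}.
Min-cut edges: S→Q (4), S→R (2), U→W (6); capacity 4 + 2 + 6 = 12.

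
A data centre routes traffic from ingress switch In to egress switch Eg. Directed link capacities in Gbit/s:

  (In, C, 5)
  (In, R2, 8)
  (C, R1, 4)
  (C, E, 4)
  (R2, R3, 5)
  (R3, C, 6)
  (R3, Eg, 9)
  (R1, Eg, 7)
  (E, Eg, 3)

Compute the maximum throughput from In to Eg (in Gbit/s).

10

Augment In→C→R1→Eg: bottleneck 4, flow now 4.
Augment In→C→E→Eg: bottleneck 1, flow now 5.
Augment In→R2→R3→Eg: bottleneck 5, flow now 10.
No augmenting path remains; maximum flow = 10.
In the residual graph, reachable from In: {In, R2}.
Min-cut edges: In→C (5), R2→R3 (5); capacity 5 + 5 = 10.
This cut is saturated, so no flow can exceed 10.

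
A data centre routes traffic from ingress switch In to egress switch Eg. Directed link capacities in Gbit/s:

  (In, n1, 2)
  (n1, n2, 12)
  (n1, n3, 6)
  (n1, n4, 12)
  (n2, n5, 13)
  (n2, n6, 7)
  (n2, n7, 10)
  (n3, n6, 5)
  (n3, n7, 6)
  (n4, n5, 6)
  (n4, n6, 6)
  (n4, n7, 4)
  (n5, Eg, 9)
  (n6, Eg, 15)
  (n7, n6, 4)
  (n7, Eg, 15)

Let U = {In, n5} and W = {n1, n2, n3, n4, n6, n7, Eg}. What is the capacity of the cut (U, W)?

11

Edges leaving {In, n5}: In→n1 (2), n5→Eg (9).
Cut capacity = 2 + 9 = 11.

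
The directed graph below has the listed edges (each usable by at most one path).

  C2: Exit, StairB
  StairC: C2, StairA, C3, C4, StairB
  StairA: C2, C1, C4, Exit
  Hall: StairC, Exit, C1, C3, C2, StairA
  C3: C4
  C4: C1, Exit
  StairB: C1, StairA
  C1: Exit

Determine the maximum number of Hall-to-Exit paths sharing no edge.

5

Assign every edge capacity 1; by Menger, the answer equals the max flow.
Path Hall→Exit (+1); total 1.
Path Hall→StairA→Exit (+1); total 2.
Path Hall→C1→Exit (+1); total 3.
Path Hall→C2→Exit (+1); total 4.
Path Hall→StairC→C4→Exit (+1); total 5.
No residual Hall→Exit path; max flow = 5.
Certifying cut of size 5: {C1→Exit, C2→Exit, C4→Exit, Hall→Exit, StairA→Exit}.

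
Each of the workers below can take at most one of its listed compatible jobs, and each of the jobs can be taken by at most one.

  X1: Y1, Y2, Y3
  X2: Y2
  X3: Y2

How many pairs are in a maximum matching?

Unit-capacity flow: source→left, listed edges, right→sink; max matching = max flow.
Augmenting path X1→Y1 (+1); matched 1.
Augmenting path X2→Y2 (+1); matched 2.
No augmenting path remains; maximum matching = 2.
König certificate: {X1, Y2} is a vertex cover of size 2 (every listed pair touches it), so no matching can be larger.

2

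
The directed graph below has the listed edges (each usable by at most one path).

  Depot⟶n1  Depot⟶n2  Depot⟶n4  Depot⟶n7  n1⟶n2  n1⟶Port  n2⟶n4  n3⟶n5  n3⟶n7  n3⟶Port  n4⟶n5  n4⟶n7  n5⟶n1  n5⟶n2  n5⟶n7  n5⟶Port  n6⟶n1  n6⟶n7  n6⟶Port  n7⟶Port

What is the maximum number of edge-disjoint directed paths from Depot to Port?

Assign every edge capacity 1; by Menger, the answer equals the max flow.
Path Depot→n1→Port (+1); total 1.
Path Depot→n7→Port (+1); total 2.
Path Depot→n4→n5→Port (+1); total 3.
No residual Depot→Port path; max flow = 3.
Certifying cut of size 3: {Depot→n1, n4→n5, n7→Port}.

3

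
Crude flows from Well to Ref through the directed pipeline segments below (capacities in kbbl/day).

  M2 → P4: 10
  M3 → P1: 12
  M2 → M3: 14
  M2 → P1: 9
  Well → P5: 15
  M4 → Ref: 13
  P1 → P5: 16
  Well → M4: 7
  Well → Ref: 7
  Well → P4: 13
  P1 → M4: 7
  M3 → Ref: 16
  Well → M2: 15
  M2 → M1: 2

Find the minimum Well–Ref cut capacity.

29

Augment Well→Ref: bottleneck 7, flow now 7.
Augment Well→M4→Ref: bottleneck 7, flow now 14.
Augment Well→M2→M3→Ref: bottleneck 14, flow now 28.
Augment Well→M2→P1→M4→Ref: bottleneck 1, flow now 29.
No augmenting path remains; maximum flow = 29.
By max-flow min-cut, the minimum cut capacity equals the max flow.
In the residual graph, reachable from Well: {Well, P5, P4}.
Min-cut edges: Well→M2 (15), Well→M4 (7), Well→Ref (7); capacity 15 + 7 + 7 = 29.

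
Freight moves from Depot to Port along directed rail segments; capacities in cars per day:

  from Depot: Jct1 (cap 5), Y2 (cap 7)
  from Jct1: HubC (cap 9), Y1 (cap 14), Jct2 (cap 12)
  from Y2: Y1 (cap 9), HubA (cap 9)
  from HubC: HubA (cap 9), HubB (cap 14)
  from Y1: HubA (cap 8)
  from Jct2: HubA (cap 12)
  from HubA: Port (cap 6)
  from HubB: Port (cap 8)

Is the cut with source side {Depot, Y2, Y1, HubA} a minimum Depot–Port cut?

Given cut capacity: 5 + 6 = 11.
Augment Depot→Y2→HubA→Port: bottleneck 6, flow now 6.
Augment Depot→Jct1→HubC→HubB→Port: bottleneck 5, flow now 11.
No augmenting path remains; maximum flow = 11.
Cut capacity 11 equals the max flow, so it is a minimum cut.

Yes — it is a minimum cut (capacity 11).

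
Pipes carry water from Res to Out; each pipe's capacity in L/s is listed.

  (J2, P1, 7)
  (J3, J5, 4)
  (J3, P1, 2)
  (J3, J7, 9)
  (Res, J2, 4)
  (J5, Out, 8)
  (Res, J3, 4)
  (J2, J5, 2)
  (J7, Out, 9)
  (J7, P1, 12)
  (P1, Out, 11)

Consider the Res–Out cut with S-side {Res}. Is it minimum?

Yes — it is a minimum cut (capacity 8).

Given cut capacity: 4 + 4 = 8.
Augment Res→J2→J5→Out: bottleneck 2, flow now 2.
Augment Res→J2→P1→Out: bottleneck 2, flow now 4.
Augment Res→J3→J7→Out: bottleneck 4, flow now 8.
No augmenting path remains; maximum flow = 8.
Cut capacity 8 equals the max flow, so it is a minimum cut.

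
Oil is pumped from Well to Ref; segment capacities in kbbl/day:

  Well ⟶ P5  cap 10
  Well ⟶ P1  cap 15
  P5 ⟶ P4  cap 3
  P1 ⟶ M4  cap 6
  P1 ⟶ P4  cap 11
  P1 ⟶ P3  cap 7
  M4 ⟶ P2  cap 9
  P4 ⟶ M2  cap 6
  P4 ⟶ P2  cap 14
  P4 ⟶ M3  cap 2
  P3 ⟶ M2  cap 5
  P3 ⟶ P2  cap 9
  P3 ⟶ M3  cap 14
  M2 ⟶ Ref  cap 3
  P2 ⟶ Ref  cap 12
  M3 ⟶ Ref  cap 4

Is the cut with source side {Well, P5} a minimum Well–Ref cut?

Yes — it is a minimum cut (capacity 18).

Given cut capacity: 15 + 3 = 18.
Augment Well→P5→P4→M2→Ref: bottleneck 3, flow now 3.
Augment Well→P1→M4→P2→Ref: bottleneck 6, flow now 9.
Augment Well→P1→P4→P2→Ref: bottleneck 6, flow now 15.
Augment Well→P1→P4→M3→Ref: bottleneck 2, flow now 17.
Augment Well→P1→P3→M3→Ref: bottleneck 1, flow now 18.
No augmenting path remains; maximum flow = 18.
Cut capacity 18 equals the max flow, so it is a minimum cut.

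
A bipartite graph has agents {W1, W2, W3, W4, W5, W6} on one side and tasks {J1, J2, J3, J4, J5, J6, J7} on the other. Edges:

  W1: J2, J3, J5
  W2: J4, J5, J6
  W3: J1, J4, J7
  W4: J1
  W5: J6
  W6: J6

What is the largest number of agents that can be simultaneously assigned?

5

Unit-capacity flow: source→left, listed edges, right→sink; max matching = max flow.
Augmenting path W1→J2 (+1); matched 1.
Augmenting path W2→J4 (+1); matched 2.
Augmenting path W3→J1 (+1); matched 3.
Augmenting path W5→J6 (+1); matched 4.
Augmenting path W4→J1→W3→J7 (+1); matched 5.
No augmenting path remains; maximum matching = 5.
König certificate: {W1, W2, W3, W4, J6} is a vertex cover of size 5 (every listed pair touches it), so no matching can be larger.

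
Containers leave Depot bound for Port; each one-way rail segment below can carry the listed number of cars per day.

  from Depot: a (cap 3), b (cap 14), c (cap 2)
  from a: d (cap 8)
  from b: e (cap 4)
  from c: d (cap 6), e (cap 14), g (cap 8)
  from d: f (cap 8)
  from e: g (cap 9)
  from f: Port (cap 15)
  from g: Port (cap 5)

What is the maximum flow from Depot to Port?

9

Augment Depot→c→g→Port: bottleneck 2, flow now 2.
Augment Depot→a→d→f→Port: bottleneck 3, flow now 5.
Augment Depot→b→e→g→Port: bottleneck 3, flow now 8.
Augment Depot→b→e→g→c→d→f→Port: bottleneck 1, flow now 9. (uses reverse residual edge)
No augmenting path remains; maximum flow = 9.
In the residual graph, reachable from Depot: {Depot, b}.
Min-cut edges: Depot→a (3), Depot→c (2), b→e (4); capacity 3 + 2 + 4 = 9.
This cut is saturated, so no flow can exceed 9.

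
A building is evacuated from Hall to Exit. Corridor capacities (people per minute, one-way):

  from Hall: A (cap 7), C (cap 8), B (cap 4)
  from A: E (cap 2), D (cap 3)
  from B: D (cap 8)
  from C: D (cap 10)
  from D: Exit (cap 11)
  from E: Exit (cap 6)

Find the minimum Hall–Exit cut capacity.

13

Augment Hall→A→D→Exit: bottleneck 3, flow now 3.
Augment Hall→A→E→Exit: bottleneck 2, flow now 5.
Augment Hall→B→D→Exit: bottleneck 4, flow now 9.
Augment Hall→C→D→Exit: bottleneck 4, flow now 13.
No augmenting path remains; maximum flow = 13.
By max-flow min-cut, the minimum cut capacity equals the max flow.
In the residual graph, reachable from Hall: {Hall, A, B, C, D}.
Min-cut edges: A→E (2), D→Exit (11); capacity 2 + 11 = 13.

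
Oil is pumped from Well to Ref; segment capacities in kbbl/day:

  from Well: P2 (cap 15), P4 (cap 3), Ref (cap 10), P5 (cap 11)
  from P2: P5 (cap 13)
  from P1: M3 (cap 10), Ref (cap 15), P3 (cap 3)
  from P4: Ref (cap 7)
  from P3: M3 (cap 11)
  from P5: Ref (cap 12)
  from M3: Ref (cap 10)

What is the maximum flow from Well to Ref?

25

Augment Well→Ref: bottleneck 10, flow now 10.
Augment Well→P4→Ref: bottleneck 3, flow now 13.
Augment Well→P5→Ref: bottleneck 11, flow now 24.
Augment Well→P2→P5→Ref: bottleneck 1, flow now 25.
No augmenting path remains; maximum flow = 25.
In the residual graph, reachable from Well: {Well, P2, P5}.
Min-cut edges: Well→P4 (3), Well→Ref (10), P5→Ref (12); capacity 3 + 10 + 12 = 25.
This cut is saturated, so no flow can exceed 25.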